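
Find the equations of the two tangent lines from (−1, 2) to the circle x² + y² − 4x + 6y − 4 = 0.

Let a tangent through (−1, 2) have slope m. Its distance from (2, −3) must equal √17:
(3m − (−5))² = 17(m² + 1)
4m² − 15m − 4 = 0, so m = 4 or m = −1/4.
Through (−1, 2) these give 4x − y = −6 and x + 4y = 7.

4x − y = −6 and x + 4y = 7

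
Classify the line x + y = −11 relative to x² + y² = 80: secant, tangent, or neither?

secant

Substituting the line into the circle gives 2x² + 22x + 41 = 0.
Discriminant = (22)² − 4·2·(41) = 156 > 0.
Two real roots: the line is a secant.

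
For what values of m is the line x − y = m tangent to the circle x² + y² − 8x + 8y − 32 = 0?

Tangency holds when the distance from the centre (4, −4) to the line equals the radius 8:
|1·4 − 1·(−4) − m| / √2 = 8
|m − (8)| = 8√2.

m = 8 ± 8√2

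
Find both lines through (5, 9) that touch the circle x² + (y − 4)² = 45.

x + 2y = 23 and 2x + y = 19

Write the tangent as mx − y + (9 − m·(5)) = 0 and set its distance from the centre to 3√5:
(−5m − (−5))² = 45(m² + 1)
2m² + 5m + 2 = 0, so m = −1/2 or m = −2.
With m = −1/2: x + 2y = 23. With m = −2: 2x + y = 19.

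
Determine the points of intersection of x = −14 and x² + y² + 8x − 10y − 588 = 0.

(−14, −18) and (−14, 28)

The line gives x = −14. Substituting into the circle:
y² − 10y − 504 = 0
y = 28 or y = −18, giving (−14, 28) and (−14, −18).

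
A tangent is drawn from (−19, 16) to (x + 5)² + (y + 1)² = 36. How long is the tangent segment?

√449

The centre is (−5, −1) and r = 6. The square of the distance from P to the centre is 196 + 289 = 485.
The tangent meets the radius at right angles, so tangent² = |PO|² − r² = 485 − 36 = 449.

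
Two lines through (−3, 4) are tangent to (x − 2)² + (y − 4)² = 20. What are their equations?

2x − y = −10 and 2x + y = −2

Let a tangent through (−3, 4) have slope m. Its distance from (2, 4) must equal 2√5:
(5m − (0))² = 20(m² + 1)
m² − 4 = 0, so m = 2 or m = −2.
Through (−3, 4) these give 2x − y = −10 and 2x + y = −2.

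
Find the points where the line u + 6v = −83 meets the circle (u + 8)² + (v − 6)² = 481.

(−23, −10) and (1, −14)

Express v = (−83 − u)/6 and substitute into the circle:
37u² + 814u − 851 = 0  ⟹  u² + 22u − 23 = 0
u = 1 or u = −23, giving (1, −14) and (−23, −10).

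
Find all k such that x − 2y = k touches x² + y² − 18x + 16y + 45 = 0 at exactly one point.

The line touches the circle iff its distance from (9, −8) is 10:
|1·9 − 2·(−8) − k| / √5 = 10
|k − (25)| = 10√5.

k = 25 ± 10√5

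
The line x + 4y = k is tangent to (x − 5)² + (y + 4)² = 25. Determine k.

The line touches the circle iff its distance from (5, −4) is 5:
|1·5 + 4·(−4) − k| / √17 = 5
|k − (−11)| = 5√17.

k = −11 ± 5√17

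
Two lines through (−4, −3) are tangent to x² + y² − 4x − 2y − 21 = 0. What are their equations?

Write the tangent as mx − y + (−3 − m·(−4)) = 0 and set its distance from the centre to √26:
[m·(6) − (4)]² = 26(m² + 1)
5m² − 24m − 5 = 0, so m = −1/5 or m = 5.
Through (−4, −3) these give x + 5y = −19 and 5x − y = −17.

x + 5y = −19 and 5x − y = −17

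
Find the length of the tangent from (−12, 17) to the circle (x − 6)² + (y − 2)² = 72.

The centre is (6, 2) and r = 6√2. The square of the distance from P to the centre is 324 + 225 = 549.
By the tangent–radius right angle, tangent length = √(|PO|² − r²) = √477 = 3√53.

3√53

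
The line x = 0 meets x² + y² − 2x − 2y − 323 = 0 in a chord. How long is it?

The line gives x = 0. Substituting into the circle:
y² − 2y − 323 = 0
y = 19 or y = −17, giving (0, 19) and (0, −17).
|(0, 19) − (0, −17)| = √((0)² + (36)²) = 36.

36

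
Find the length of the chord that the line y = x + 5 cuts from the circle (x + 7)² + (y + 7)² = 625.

35√2

From the line, y = x + 5. Substituting:
2x² + 38x − 432 = 0  ⟹  x² + 19x − 216 = 0
x = 8 or x = −27, giving (8, 13) and (−27, −22).
Chord length = distance between (8, 13) and (−27, −22) = √2450 = 35√2.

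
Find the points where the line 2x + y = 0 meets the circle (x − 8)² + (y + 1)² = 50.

Substitute y = −2x:
5x² − 20x + 15 = 0  ⟹  x² − 4x + 3 = 0
x = 3 or x = 1, giving (3, −6) and (1, −2).

(1, −2) and (3, −6)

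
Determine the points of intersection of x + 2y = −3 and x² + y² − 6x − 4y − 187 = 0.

From the line, y = (−3 − x)/2. Substituting:
5x² − 10x − 715 = 0  ⟹  x² − 2x − 143 = 0
x = 13 or x = −11, giving (13, −8) and (−11, 4).

(−11, 4) and (13, −8)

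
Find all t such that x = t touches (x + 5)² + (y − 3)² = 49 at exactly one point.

The line touches the circle iff its distance from (−5, 3) is 7:
|1·(−5) + 0·3 − t| / √1 = 7
|t − (−5)| = 7, so t = 2 or t = −12.

t = −12 or t = 2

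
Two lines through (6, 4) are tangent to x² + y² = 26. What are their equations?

5x − y = 26 and x + 5y = 26

A line y − (4) = m(x − (6)) is tangent when its distance from (0, 0) is √26:
(−6m − (−4))² = 26(m² + 1)
5m² − 24m − 5 = 0, so m = 5 or m = −1/5.
With m = 5: 5x − y = 26. With m = −1/5: x + 5y = 26.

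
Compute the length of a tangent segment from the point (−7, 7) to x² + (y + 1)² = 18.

Centre (0, −1), r² = 18. |PO|² = (−7)² + (8)² = 113.
Power of the point: PT² = |PO|² − r² = 95, so PT = √95.

√95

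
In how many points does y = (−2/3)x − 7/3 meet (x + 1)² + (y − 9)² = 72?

0

Substituting the line into the circle gives 13x² + 154x + 517 = 0.
Discriminant = (154)² − 4·13·(517) = −3168 < 0.
No real roots: the line does not meet the circle.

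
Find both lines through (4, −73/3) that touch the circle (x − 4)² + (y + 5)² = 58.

Let a tangent through (4, −73/3) have slope m. Its distance from (4, −5) must equal √58:
(0m − (58/3))² = 58(m² + 1)
9m² − 49 = 0, so m = 7/3 or m = −7/3.
Through (4, −73/3) these give 7x − 3y = 101 and 7x + 3y = −45.

7x − 3y = 101 and 7x + 3y = −45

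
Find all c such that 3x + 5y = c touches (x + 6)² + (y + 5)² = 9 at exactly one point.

c = −43 ± 3√34

Tangency holds when the distance from the centre (−6, −5) to the line equals the radius 3:
|3·(−6) + 5·(−5) − c| / √34 = 3
|c − (−43)| = 3√34.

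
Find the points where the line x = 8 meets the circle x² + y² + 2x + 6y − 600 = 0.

The line gives x = 8. Substituting into the circle:
y² + 6y − 520 = 0
y = 20 or y = −26, giving (8, 20) and (8, −26).

(8, −26) and (8, 20)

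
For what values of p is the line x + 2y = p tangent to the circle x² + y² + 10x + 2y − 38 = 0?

For a tangent, require d(centre, line) = r = 8.
|1·(−5) + 2·(−1) − p| / √5 = 8
|p − (−7)| = 8√5.

p = −7 ± 8√5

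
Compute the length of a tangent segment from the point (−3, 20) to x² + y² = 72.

The centre is (0, 0) and r = 6√2. The square of the distance from P to the centre is 9 + 400 = 409.
By the tangent–radius right angle, tangent length = √(|PO|² − r²) = √337.

√337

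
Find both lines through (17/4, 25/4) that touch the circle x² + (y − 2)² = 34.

3x + 5y = 44 and 5x + 3y = 40

Let a tangent through (17/4, 25/4) have slope m. Its distance from (0, 2) must equal √34:
[m·(−17/4) − (−17/4)]² = 34(m² + 1)
15m² + 34m + 15 = 0, so m = −3/5 or m = −5/3.
Through (17/4, 25/4) these give 3x + 5y = 44 and 5x + 3y = 40.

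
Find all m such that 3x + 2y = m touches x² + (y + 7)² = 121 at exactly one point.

For a tangent, require d(centre, line) = r = 11.
|3·0 + 2·(−7) − m| / √13 = 11
|m − (−14)| = 11√13.

m = −14 ± 11√13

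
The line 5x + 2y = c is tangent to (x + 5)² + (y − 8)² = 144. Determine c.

For a tangent, require d(centre, line) = r = 12.
|5·(−5) + 2·8 − c| / √29 = 12
|c − (−9)| = 12√29.

c = −9 ± 12√29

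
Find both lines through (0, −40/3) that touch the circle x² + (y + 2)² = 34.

A line y − (−40/3) = m(x − (0)) is tangent when its distance from (0, −2) is √34:
[m·(0) − (34/3)]² = 34(m² + 1)
9m² − 25 = 0, so m = −5/3 or m = 5/3.
Through (0, −40/3) these give 5x + 3y = −40 and 5x − 3y = 40.

5x + 3y = −40 and 5x − 3y = 40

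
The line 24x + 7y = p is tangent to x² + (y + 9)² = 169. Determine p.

p = −388 or p = 262

Tangency holds when the distance from the centre (0, −9) to the line equals the radius 13:
|24·0 + 7·(−9) − p| / √625 = 13
|p − (−63)| = 13·25, so p = 262 or p = −388.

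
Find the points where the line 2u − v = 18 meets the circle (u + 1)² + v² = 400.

Substitute v = 2u − 18:
5u² − 70u − 75 = 0  ⟹  u² − 14u − 15 = 0
u = 15 or u = −1, giving (15, 12) and (−1, −20).

(−1, −20) and (15, 12)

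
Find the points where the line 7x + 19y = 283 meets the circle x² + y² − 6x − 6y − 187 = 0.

(−3, 16) and (16, 9)

From the line, y = (283 − 7x)/19. Substituting:
410x² − 5330x − 19680 = 0  ⟹  x² − 13x − 48 = 0
x = 16 or x = −3, giving (16, 9) and (−3, 16).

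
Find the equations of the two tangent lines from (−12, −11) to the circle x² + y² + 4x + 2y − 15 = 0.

Write the tangent as mx − y + (−11 − m·(−12)) = 0 and set its distance from the centre to 2√5:
(10m − (10))² = 20(m² + 1)
2m² − 5m + 2 = 0, so m = 2 or m = 1/2.
Through (−12, −11) these give 2x − y = −13 and x − 2y = 10.

2x − y = −13 and x − 2y = 10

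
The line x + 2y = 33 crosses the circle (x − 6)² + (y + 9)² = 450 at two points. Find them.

(9, 12) and (21, 6)

Substitute y = (33 − x)/2:
5x² − 150x + 945 = 0  ⟹  x² − 30x + 189 = 0
x = 21 or x = 9, giving (21, 6) and (9, 12).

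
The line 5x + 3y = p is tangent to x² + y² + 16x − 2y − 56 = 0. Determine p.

p = −37 ± 11√34

For a tangent, require d(centre, line) = r = 11.
|5·(−8) + 3·1 − p| / √34 = 11
|p − (−37)| = 11√34.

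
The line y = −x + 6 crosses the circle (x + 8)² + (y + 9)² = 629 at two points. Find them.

(−10, 16) and (17, −11)

From the line, y = −x + 6. Substituting:
2x² − 14x − 340 = 0  ⟹  x² − 7x − 170 = 0
x = 17 or x = −10, giving (17, −11) and (−10, 16).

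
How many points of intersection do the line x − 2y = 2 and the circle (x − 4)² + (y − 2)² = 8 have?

d² = (1·4 − 2·2 − (2))²/5 = 4/5; r² = 8.
Since d² < r², the line cuts the circle twice.

2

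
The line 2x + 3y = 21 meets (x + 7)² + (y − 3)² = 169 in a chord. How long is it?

6√13

The distance from (−7, 3) to the line is 26/√13, and r² = 169.
Half the chord is √(r² − d²) = √(117), so the full chord is 6√13.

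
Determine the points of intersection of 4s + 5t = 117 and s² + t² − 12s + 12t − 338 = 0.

(13, 13) and (23, 5)

From the line, t = (117 − 4s)/5. Substituting:
41s² − 1476s + 12259 = 0  ⟹  s² − 36s + 299 = 0
s = 23 or s = 13, giving (23, 5) and (13, 13).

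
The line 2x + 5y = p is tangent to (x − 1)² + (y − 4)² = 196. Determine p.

p = 22 ± 14√29

Tangency holds when the distance from the centre (1, 4) to the line equals the radius 14:
|2·1 + 5·4 − p| / √29 = 14
|p − (22)| = 14√29.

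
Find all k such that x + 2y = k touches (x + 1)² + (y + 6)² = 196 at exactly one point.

The line touches the circle iff its distance from (−1, −6) is 14:
|1·(−1) + 2·(−6) − k| / √5 = 14
|k − (−13)| = 14√5.

k = −13 ± 14√5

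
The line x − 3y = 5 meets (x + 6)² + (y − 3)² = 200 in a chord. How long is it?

The distance from (−6, 3) to the line is 20/√10, and r² = 200.
Chord = 2√(r² − d²) = 2·√(160) = 8√10.

8√10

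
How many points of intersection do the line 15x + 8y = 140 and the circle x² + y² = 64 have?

0

Substituting the line into the circle gives 289x² − 4200x + 15504 = 0.
Δ = 17640000 − 17922624 = −282624.
No real roots: the line does not meet the circle.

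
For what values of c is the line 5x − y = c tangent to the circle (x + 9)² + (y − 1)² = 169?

For a tangent, require d(centre, line) = r = 13.
|5·(−9) − 1·1 − c| / √26 = 13
|c − (−46)| = 13√26.

c = −46 ± 13√26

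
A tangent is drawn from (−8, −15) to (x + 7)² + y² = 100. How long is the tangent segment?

3√14

Centre (−7, 0), r² = 100. |PO|² = (−1)² + (−15)² = 226.
The tangent meets the radius at right angles, so tangent² = |PO|² − r² = 226 − 100 = 126.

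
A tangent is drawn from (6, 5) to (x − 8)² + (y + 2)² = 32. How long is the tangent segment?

√21

With centre O = (8, −2), |OP|² = 53 and r² = 32.
By the tangent–radius right angle, tangent length = √(|PO|² − r²) = √21.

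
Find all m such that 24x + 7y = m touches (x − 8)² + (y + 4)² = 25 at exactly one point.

The line touches the circle iff its distance from (8, −4) is 5:
|24·8 + 7·(−4) − m| / √625 = 5
|m − (164)| = 5·25, so m = 289 or m = 39.

m = 39 or m = 289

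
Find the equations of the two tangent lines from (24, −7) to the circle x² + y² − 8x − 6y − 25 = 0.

x + y = 17 and x + 7y = −25

A line y − (−7) = m(x − (24)) is tangent when its distance from (4, 3) is 5√2:
(−20m − (10))² = 50(m² + 1)
7m² + 8m + 1 = 0, so m = −1 or m = −1/7.
Through (24, −7) these give x + y = 17 and x + 7y = −25.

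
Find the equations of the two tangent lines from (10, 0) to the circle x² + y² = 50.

x + y = 10 and x − y = 10

A line y − (0) = m(x − (10)) is tangent when its distance from (0, 0) is 5√2:
[m·(−10) − (0)]² = 50(m² + 1)
m² − 1 = 0, so m = −1 or m = 1.
With m = −1: x + y = 10. With m = 1: x − y = 10.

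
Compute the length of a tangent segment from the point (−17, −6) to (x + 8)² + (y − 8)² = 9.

2√67

The centre is (−8, 8) and r = 3. The square of the distance from P to the centre is 81 + 196 = 277.
The tangent meets the radius at right angles, so tangent² = |PO|² − r² = 277 − 9 = 268.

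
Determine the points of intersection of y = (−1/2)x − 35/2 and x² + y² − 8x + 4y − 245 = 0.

(−7, −14) and (1, −18)

From the line, y = (−35 − x)/2. Substituting:
5x² + 30x − 35 = 0  ⟹  x² + 6x − 7 = 0
x = 1 or x = −7, giving (1, −18) and (−7, −14).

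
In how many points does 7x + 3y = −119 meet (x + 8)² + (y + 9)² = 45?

Substituting the line into the circle gives 58x² + 1432x + 8635 = 0.
Discriminant = (1432)² − 4·58·(8635) = 47304 > 0.
Two real roots: the line is a secant.

2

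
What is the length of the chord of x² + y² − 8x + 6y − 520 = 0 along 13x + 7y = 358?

Substitute y = (358 − 13x)/7:
218x² − 10246x + 117720 = 0  ⟹  x² − 47x + 540 = 0
x = 27 or x = 20, giving (27, 1) and (20, 14).
Chord length = distance between (27, 1) and (20, 14) = √218 = √218.

√218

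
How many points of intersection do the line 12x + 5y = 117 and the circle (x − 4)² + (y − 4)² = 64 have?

2

Substituting the line into the circle gives 169x² − 2528x + 8209 = 0.
Δ = 6390784 − 5549284 = 841500.
Two real roots: the line is a secant.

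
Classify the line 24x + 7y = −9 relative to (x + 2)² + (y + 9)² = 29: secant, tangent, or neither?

secant

Substituting the line into the circle gives 625x² − 2396x + 1691 = 0.
Discriminant = (−2396)² − 4·625·(1691) = 1513316 > 0.
Two real roots: the line is a secant.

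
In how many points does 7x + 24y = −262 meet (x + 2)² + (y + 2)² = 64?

1

Substituting the line into the circle gives 625x² + 5300x + 11236 = 0.
Discriminant = (5300)² − 4·625·(11236) = 0.
A repeated root: the line is tangent.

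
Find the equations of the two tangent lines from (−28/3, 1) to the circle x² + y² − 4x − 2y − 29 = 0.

Let a tangent through (−28/3, 1) have slope m. Its distance from (2, 1) must equal √34:
(34/3m − (0))² = 34(m² + 1)
25m² − 9 = 0, so m = 3/5 or m = −3/5.
Through (−28/3, 1) these give 3x − 5y = −33 and 3x + 5y = −23.

3x − 5y = −33 and 3x + 5y = −23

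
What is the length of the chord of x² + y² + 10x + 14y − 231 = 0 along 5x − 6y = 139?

The distance from (−5, −7) to the line is 122/√61, and r² = 305.
Half the chord is √(r² − d²) = √(61), so the full chord is 2√61.

2√61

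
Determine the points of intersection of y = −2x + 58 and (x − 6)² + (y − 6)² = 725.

From the line, y = −2x + 58. Substituting:
5x² − 220x + 2015 = 0  ⟹  x² − 44x + 403 = 0
x = 31 or x = 13, giving (31, −4) and (13, 32).

(13, 32) and (31, −4)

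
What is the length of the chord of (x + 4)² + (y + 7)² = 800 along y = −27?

40

Substitute y = −27:
x² + 8x − 384 = 0
x = 16 or x = −24, giving (16, −27) and (−24, −27).
Chord length = distance between (16, −27) and (−24, −27) = √1600 = 40.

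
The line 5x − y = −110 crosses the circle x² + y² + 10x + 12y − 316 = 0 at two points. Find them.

Substitute y = 5x + 110:
26x² + 1170x + 13104 = 0  ⟹  x² + 45x + 504 = 0
x = −21 or x = −24, giving (−21, 5) and (−24, −10).

(−24, −10) and (−21, 5)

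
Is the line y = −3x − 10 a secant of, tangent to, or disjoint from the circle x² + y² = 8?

disjoint

Substituting the line into the circle gives 10x² + 60x + 92 = 0.
Δ = 3600 − 3680 = −80.
No real roots: the line does not meet the circle.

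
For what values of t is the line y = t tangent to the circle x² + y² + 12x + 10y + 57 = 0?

t = −7 or t = −3

Tangency holds when the distance from the centre (−6, −5) to the line equals the radius 2:
|0·(−6) + 1·(−5) − t| / √1 = 2
|t − (−5)| = 2, so t = −3 or t = −7.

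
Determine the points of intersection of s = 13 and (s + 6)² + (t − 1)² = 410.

The line gives s = 13. Substituting into the circle:
t² − 2t − 48 = 0
t = 8 or t = −6, giving (13, 8) and (13, −6).

(13, −6) and (13, 8)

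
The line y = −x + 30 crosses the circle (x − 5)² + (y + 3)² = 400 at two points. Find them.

Substitute y = −x + 30:
2x² − 76x + 714 = 0  ⟹  x² − 38x + 357 = 0
x = 21 or x = 17, giving (21, 9) and (17, 13).

(17, 13) and (21, 9)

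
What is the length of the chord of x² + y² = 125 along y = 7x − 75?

Centre (0, 0), r² = 125. Perpendicular distance d from centre to line = |−75| / √50 = 75/√50.
Half the chord is √(r² − d²) = √(25/2), so the full chord is 5√2.

5√2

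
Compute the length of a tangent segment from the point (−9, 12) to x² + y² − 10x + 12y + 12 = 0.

Centre (5, −6), r² = 49. |PO|² = (−14)² + (18)² = 520.
Power of the point: PT² = |PO|² − r² = 471, so PT = √471.

√471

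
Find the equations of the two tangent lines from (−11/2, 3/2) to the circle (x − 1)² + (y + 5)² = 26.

Let a tangent through (−11/2, 3/2) have slope m. Its distance from (1, −5) must equal √26:
(13/2m − (−13/2))² = 26(m² + 1)
5m² + 26m + 5 = 0, so m = −1/5 or m = −5.
Through (−11/2, 3/2) these give x + 5y = 2 and 5x + y = −26.

x + 5y = 2 and 5x + y = −26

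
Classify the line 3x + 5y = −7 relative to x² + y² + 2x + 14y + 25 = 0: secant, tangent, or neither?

Substituting the line into the circle gives 34x² − 118x + 184 = 0.
Δ = 13924 − 25024 = −11100.
No real roots: the line does not meet the circle.

neither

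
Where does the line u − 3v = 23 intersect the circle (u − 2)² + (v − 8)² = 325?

Express v = (−23 + u)/3 and substitute into the circle:
10u² − 130u − 680 = 0  ⟹  u² − 13u − 68 = 0
u = 17 or u = −4, giving (17, −2) and (−4, −9).

(−4, −9) and (17, −2)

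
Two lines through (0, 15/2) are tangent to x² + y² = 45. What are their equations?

Let a tangent through (0, 15/2) have slope m. Its distance from (0, 0) must equal 3√5:
[m·(0) − (−15/2)]² = 45(m² + 1)
4m² − 1 = 0, so m = 1/2 or m = −1/2.
Through (0, 15/2) these give x − 2y = −15 and x + 2y = 15.

x − 2y = −15 and x + 2y = 15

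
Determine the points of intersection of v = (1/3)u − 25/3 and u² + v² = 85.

(−2, −9) and (7, −6)

Substitute v = (−25 + u)/3:
10u² − 50u − 140 = 0  ⟹  u² − 5u − 14 = 0
u = 7 or u = −2, giving (7, −6) and (−2, −9).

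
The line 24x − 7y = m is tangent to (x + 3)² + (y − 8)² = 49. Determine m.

For a tangent, require d(centre, line) = r = 7.
|24·(−3) − 7·8 − m| / √625 = 7
|m − (−128)| = 7·25, so m = 47 or m = −303.

m = −303 or m = 47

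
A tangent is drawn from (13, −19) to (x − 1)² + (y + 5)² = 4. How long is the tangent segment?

With centre O = (1, −5), |OP|² = 340 and r² = 4.
Power of the point: PT² = |PO|² − r² = 336, so PT = 4√21.

4√21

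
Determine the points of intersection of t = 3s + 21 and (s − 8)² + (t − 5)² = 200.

Express t = 3s + 21 and substitute into the circle:
10s² + 80s + 120 = 0  ⟹  s² + 8s + 12 = 0
s = −2 or s = −6, giving (−2, 15) and (−6, 3).

(−6, 3) and (−2, 15)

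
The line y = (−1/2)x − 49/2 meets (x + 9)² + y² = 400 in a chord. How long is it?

8√5

The distance from (−9, 0) to the line is 40/√5, and r² = 400.
Half the chord is √(r² − d²) = √(80), so the full chord is 8√5.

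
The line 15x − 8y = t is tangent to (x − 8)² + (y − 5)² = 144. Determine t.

t = −124 or t = 284

Tangency holds when the distance from the centre (8, 5) to the line equals the radius 12:
|15·8 − 8·5 − t| / √289 = 12
|t − (80)| = 12·17, so t = 284 or t = −124.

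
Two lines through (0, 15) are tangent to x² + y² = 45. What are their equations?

A line y − (15) = m(x − (0)) is tangent when its distance from (0, 0) is 3√5:
(0m − (−15))² = 45(m² + 1)
m² − 4 = 0, so m = 2 or m = −2.
Through (0, 15) these give 2x − y = −15 and 2x + y = 15.

2x − y = −15 and 2x + y = 15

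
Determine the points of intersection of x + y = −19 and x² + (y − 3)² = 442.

(−21, 2) and (−1, −18)

Express y = −x − 19 and substitute into the circle:
2x² + 44x + 42 = 0  ⟹  x² + 22x + 21 = 0
x = −1 or x = −21, giving (−1, −18) and (−21, 2).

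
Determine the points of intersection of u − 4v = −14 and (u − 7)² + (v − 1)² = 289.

Express v = (14 + u)/4 and substitute into the circle:
17u² − 204u − 3740 = 0  ⟹  u² − 12u − 220 = 0
u = 22 or u = −10, giving (22, 9) and (−10, 1).

(−10, 1) and (22, 9)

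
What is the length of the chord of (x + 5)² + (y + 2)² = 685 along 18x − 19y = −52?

Express y = (52 + 18x)/19 and substitute into the circle:
685x² + 6850x − 230160 = 0  ⟹  x² + 10x − 336 = 0
x = 14 or x = −24, giving (14, 16) and (−24, −20).
Chord length = distance between (14, 16) and (−24, −20) = √2740 = 2√685.

2√685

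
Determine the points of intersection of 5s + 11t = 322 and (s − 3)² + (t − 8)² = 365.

(5, 27) and (16, 22)

Substitute t = (322 − 5s)/11:
146s² − 3066s + 11680 = 0  ⟹  s² − 21s + 80 = 0
s = 16 or s = 5, giving (16, 22) and (5, 27).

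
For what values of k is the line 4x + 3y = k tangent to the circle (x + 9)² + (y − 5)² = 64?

Tangency holds when the distance from the centre (−9, 5) to the line equals the radius 8:
|4·(−9) + 3·5 − k| / √25 = 8
|k − (−21)| = 8·5, so k = 19 or k = −61.

k = −61 or k = 19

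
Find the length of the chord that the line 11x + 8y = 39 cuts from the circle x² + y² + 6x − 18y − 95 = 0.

2√185

Substitute y = (39 − 11x)/8:
185x² + 1110x − 10175 = 0  ⟹  x² + 6x − 55 = 0
x = 5 or x = −11, giving (5, −2) and (−11, 20).
Chord length = distance between (5, −2) and (−11, 20) = √740 = 2√185.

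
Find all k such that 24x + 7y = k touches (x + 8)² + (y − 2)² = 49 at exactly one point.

k = −353 or k = −3

Tangency holds when the distance from the centre (−8, 2) to the line equals the radius 7:
|24·(−8) + 7·2 − k| / √625 = 7
|k − (−178)| = 7·25, so k = −3 or k = −353.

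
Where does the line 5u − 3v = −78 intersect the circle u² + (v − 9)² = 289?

(−15, 1) and (0, 26)

Express v = (78 + 5u)/3 and substitute into the circle:
34u² + 510u = 0  ⟹  u² + 15u = 0
u = 0 or u = −15, giving (0, 26) and (−15, 1).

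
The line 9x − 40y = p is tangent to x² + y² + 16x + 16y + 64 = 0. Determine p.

For a tangent, require d(centre, line) = r = 8.
|9·(−8) − 40·(−8) − p| / √1681 = 8
|p − (248)| = 8·41, so p = 576 or p = −80.

p = −80 or p = 576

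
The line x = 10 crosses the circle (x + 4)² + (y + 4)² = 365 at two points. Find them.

(10, −17) and (10, 9)

The line gives x = 10. Substituting into the circle:
y² + 8y − 153 = 0
y = 9 or y = −17, giving (10, 9) and (10, −17).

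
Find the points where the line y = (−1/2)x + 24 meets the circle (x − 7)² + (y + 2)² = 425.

From the line, y = (48 − x)/2. Substituting:
5x² − 160x + 1200 = 0  ⟹  x² − 32x + 240 = 0
x = 20 or x = 12, giving (20, 14) and (12, 18).

(12, 18) and (20, 14)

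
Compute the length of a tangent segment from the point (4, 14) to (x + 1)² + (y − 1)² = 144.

With centre O = (−1, 1), |OP|² = 194 and r² = 144.
Power of the point: PT² = |PO|² − r² = 50, so PT = 5√2.

5√2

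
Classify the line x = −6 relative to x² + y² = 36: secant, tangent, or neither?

tangent

Substituting the line into the circle gives y² = 0.
Discriminant = (0)² − 4·1·(0) = 0.
A repeated root: the line is tangent.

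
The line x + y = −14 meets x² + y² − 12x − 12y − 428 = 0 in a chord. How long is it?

Express y = −x − 14 and substitute into the circle:
2x² + 28x − 64 = 0  ⟹  x² + 14x − 32 = 0
x = 2 or x = −16, giving (2, −16) and (−16, 2).
Chord length = distance between (2, −16) and (−16, 2) = √648 = 18√2.

18√2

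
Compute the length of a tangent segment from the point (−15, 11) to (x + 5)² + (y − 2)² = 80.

The centre is (−5, 2) and r = 4√5. The square of the distance from P to the centre is 100 + 81 = 181.
Power of the point: PT² = |PO|² − r² = 101, so PT = √101.

√101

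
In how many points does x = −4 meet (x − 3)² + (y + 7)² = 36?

Substituting the line into the circle gives y² + 14y + 62 = 0.
Δ = 196 − 248 = −52.
No real roots: the line does not meet the circle.

0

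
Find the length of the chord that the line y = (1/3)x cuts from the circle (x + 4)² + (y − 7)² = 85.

Substitute y = (x)/3:
10x² + 30x − 180 = 0  ⟹  x² + 3x − 18 = 0
x = 3 or x = −6, giving (3, 1) and (−6, −2).
Chord length = distance between (3, 1) and (−6, −2) = √90 = 3√10.

3√10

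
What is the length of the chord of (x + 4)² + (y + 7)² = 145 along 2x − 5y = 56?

The distance from (−4, −7) to the line is 29/√29, and r² = 145.
Chord = 2√(r² − d²) = 2·√(116) = 4√29.

4√29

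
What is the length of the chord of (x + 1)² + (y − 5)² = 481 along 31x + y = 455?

√962

Centre (−1, 5), r² = 481. Perpendicular distance d from centre to line = |−481| / √962 = 481/√962.
Half the chord is √(r² − d²) = √(481/2), so the full chord is √962.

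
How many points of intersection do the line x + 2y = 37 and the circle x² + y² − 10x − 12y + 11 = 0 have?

0

Centre (5, 6), r² = 50. Distance² from centre to line = (−20)²/5 = 80.
Since d² > r², the line lies outside the circle.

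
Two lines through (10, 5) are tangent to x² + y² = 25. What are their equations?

Let a tangent through (10, 5) have slope m. Its distance from (0, 0) must equal 5:
(−10m − (−5))² = 25(m² + 1)
3m² − 4m = 0, so m = 0 or m = 4/3.
Through (10, 5) these give y = 5 and 4x − 3y = 25.

y = 5 and 4x − 3y = 25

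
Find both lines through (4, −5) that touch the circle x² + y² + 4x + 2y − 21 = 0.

Write the tangent as mx − y + (−5 − m·(4)) = 0 and set its distance from the centre to √26:
(−6m − (4))² = 26(m² + 1)
5m² + 24m − 5 = 0, so m = −5 or m = 1/5.
With m = −5: 5x + y = 15. With m = 1/5: x − 5y = 29.

5x + y = 15 and x − 5y = 29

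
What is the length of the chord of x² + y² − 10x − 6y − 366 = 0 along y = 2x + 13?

16√5

Centre (5, 3), r² = 400. Perpendicular distance d from centre to line = |20| / √5 = 20/√5.
Half the chord is √(r² − d²) = √(320), so the full chord is 16√5.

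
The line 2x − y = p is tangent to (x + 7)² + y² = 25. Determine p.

The line touches the circle iff its distance from (−7, 0) is 5:
|2·(−7) − 1·0 − p| / √5 = 5
|p − (−14)| = 5√5.

p = −14 ± 5√5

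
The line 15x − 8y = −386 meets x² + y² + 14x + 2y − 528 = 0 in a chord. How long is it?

34

The distance from (−7, −1) to the line is 289/√289, and r² = 578.
Half the chord is √(r² − d²) = √(289), so the full chord is 34.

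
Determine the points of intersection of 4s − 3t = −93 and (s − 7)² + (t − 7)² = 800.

(−21, 3) and (3, 35)

From the line, t = (93 + 4s)/3. Substituting:
25s² + 450s − 1575 = 0  ⟹  s² + 18s − 63 = 0
s = 3 or s = −21, giving (3, 35) and (−21, 3).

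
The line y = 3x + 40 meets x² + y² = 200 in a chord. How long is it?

Substitute y = 3x + 40:
10x² + 240x + 1400 = 0  ⟹  x² + 24x + 140 = 0
x = −10 or x = −14, giving (−10, 10) and (−14, −2).
|(−10, 10) − (−14, −2)| = √((4)² + (12)²) = 4√10.

4√10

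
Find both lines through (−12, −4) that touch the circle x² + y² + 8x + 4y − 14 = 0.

5x − 3y = −48 and 3x + 5y = −56

Let a tangent through (−12, −4) have slope m. Its distance from (−4, −2) must equal √34:
[m·(8) − (2)]² = 34(m² + 1)
15m² − 16m − 15 = 0, so m = 5/3 or m = −3/5.
Through (−12, −4) these give 5x − 3y = −48 and 3x + 5y = −56.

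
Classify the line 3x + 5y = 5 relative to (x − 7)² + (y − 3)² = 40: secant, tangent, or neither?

d² = (3·7 + 5·3 − (5))²/34 = 961/34; r² = 40.
Since d² < r², the line cuts the circle twice.

secant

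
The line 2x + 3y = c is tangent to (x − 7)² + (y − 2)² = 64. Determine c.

The line touches the circle iff its distance from (7, 2) is 8:
|2·7 + 3·2 − c| / √13 = 8
|c − (20)| = 8√13.

c = 20 ± 8√13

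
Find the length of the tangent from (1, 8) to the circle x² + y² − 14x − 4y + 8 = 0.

With centre O = (7, 2), |OP|² = 72 and r² = 45.
Power of the point: PT² = |PO|² − r² = 27, so PT = 3√3.

3√3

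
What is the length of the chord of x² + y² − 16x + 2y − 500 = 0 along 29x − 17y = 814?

From the line, y = (−814 + 29x)/17. Substituting:
1130x² − 50850x + 490420 = 0  ⟹  x² − 45x + 434 = 0
x = 31 or x = 14, giving (31, 5) and (14, −24).
Chord length = distance between (31, 5) and (14, −24) = √1130 = √1130.

√1130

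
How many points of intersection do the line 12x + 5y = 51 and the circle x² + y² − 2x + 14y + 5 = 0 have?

Substituting the line into the circle gives 169x² − 2114x + 6296 = 0.
Δ = 4468996 − 4256096 = 212900.
Two real roots: the line is a secant.

2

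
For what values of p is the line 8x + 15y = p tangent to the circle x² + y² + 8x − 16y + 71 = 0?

Tangency holds when the distance from the centre (−4, 8) to the line equals the radius 3:
|8·(−4) + 15·8 − p| / √289 = 3
|p − (88)| = 3·17, so p = 139 or p = 37.

p = 37 or p = 139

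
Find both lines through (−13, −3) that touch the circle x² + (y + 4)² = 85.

Let a tangent through (−13, −3) have slope m. Its distance from (0, −4) must equal √85:
[m·(13) − (−1)]² = 85(m² + 1)
42m² + 13m − 42 = 0, so m = −7/6 or m = 6/7.
Through (−13, −3) these give 7x + 6y = −109 and 6x − 7y = −57.

7x + 6y = −109 and 6x − 7y = −57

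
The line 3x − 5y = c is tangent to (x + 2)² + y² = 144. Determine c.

c = −6 ± 12√34

The line touches the circle iff its distance from (−2, 0) is 12:
|3·(−2) − 5·0 − c| / √34 = 12
|c − (−6)| = 12√34.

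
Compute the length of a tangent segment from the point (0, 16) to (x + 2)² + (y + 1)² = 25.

The centre is (−2, −1) and r = 5. The square of the distance from P to the centre is 4 + 289 = 293.
Power of the point: PT² = |PO|² − r² = 268, so PT = 2√67.

2√67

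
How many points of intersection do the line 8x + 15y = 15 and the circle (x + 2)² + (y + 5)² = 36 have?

Substituting the line into the circle gives 289x² − 540x + 900 = 0.
Δ = 291600 − 1040400 = −748800.
No real roots: the line does not meet the circle.

0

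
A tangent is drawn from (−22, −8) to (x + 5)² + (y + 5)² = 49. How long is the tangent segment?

The centre is (−5, −5) and r = 7. The square of the distance from P to the centre is 289 + 9 = 298.
By the tangent–radius right angle, tangent length = √(|PO|² − r²) = √249.

√249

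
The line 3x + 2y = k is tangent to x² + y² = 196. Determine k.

The line touches the circle iff its distance from (0, 0) is 14:
|3·0 + 2·0 − k| / √13 = 14
|k| = 14√13.

k = ±14√13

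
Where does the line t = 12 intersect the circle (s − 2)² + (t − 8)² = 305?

(−15, 12) and (19, 12)

Express t = 12 and substitute into the circle:
s² − 4s − 285 = 0
s = 19 or s = −15, giving (19, 12) and (−15, 12).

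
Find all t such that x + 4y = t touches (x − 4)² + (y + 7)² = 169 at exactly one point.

The line touches the circle iff its distance from (4, −7) is 13:
|1·4 + 4·(−7) − t| / √17 = 13
|t − (−24)| = 13√17.

t = −24 ± 13√17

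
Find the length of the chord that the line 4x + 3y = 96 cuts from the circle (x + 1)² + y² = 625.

From the line, y = (96 − 4x)/3. Substituting:
25x² − 750x + 3600 = 0  ⟹  x² − 30x + 144 = 0
x = 24 or x = 6, giving (24, 0) and (6, 24).
Chord length = distance between (24, 0) and (6, 24) = √900 = 30.

30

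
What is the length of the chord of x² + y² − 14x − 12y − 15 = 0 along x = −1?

12

The distance from (7, 6) to the line is 8, and r² = 100.
Chord = 2√(r² − d²) = 2·√(36) = 12.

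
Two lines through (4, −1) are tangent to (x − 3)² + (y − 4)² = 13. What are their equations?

A line y − (−1) = m(x − (4)) is tangent when its distance from (3, 4) is √13:
[m·(−1) − (5)]² = 13(m² + 1)
6m² − 5m − 6 = 0, so m = 3/2 or m = −2/3.
With m = 3/2: 3x − 2y = 14. With m = −2/3: 2x + 3y = 5.

3x − 2y = 14 and 2x + 3y = 5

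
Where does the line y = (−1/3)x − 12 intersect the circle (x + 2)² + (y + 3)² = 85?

(−9, −9) and (0, −12)

Substitute y = (−36 − x)/3:
10x² + 90x = 0  ⟹  x² + 9x = 0
x = 0 or x = −9, giving (0, −12) and (−9, −9).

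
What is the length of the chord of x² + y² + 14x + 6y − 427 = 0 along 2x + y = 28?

Centre (−7, −3), r² = 485. Perpendicular distance d from centre to line = |−45| / √5 = 45/√5.
Half the chord is √(r² − d²) = √(80), so the full chord is 8√5.

8√5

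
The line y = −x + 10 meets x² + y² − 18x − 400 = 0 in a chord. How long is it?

From the line, y = −x + 10. Substituting:
2x² − 38x − 300 = 0  ⟹  x² − 19x − 150 = 0
x = 25 or x = −6, giving (25, −15) and (−6, 16).
Chord length = distance between (25, −15) and (−6, 16) = √1922 = 31√2.

31√2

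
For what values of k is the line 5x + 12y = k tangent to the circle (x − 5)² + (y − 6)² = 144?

Tangency holds when the distance from the centre (5, 6) to the line equals the radius 12:
|5·5 + 12·6 − k| / √169 = 12
|k − (97)| = 12·13, so k = 253 or k = −59.

k = −59 or k = 253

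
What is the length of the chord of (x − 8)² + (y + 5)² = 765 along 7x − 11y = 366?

The distance from (8, −5) to the line is 255/√170, and r² = 765.
Half the chord is √(r² − d²) = √(765/2), so the full chord is 3√170.

3√170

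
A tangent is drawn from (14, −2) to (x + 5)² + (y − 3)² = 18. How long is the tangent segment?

Centre (−5, 3), r² = 18. |PO|² = (19)² + (−5)² = 386.
By the tangent–radius right angle, tangent length = √(|PO|² − r²) = √368 = 4√23.

4√23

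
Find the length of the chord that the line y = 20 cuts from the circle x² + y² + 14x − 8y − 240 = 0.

The distance from (−7, 4) to the line is 16, and r² = 305.
Chord = 2√(r² − d²) = 2·√(49) = 14.

14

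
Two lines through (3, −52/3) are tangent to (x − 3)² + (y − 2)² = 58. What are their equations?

Write the tangent as mx − y + (−52/3 − m·(3)) = 0 and set its distance from the centre to √58:
(0m − (58/3))² = 58(m² + 1)
9m² − 49 = 0, so m = 7/3 or m = −7/3.
Through (3, −52/3) these give 7x − 3y = 73 and 7x + 3y = −31.

7x − 3y = 73 and 7x + 3y = −31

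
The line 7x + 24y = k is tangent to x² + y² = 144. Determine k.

Tangency holds when the distance from the centre (0, 0) to the line equals the radius 12:
|7·0 + 24·0 − k| / √625 = 12
|k| = 12·25, so k = 300 or k = −300.

k = −300 or k = 300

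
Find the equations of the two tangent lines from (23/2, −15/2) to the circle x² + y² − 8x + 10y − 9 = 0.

A line y − (−15/2) = m(x − (23/2)) is tangent when its distance from (4, −5) is 5√2:
[m·(−15/2) − (5/2)]² = 50(m² + 1)
m² + 6m − 7 = 0, so m = −7 or m = 1.
Through (23/2, −15/2) these give 7x + y = 73 and x − y = 19.

7x + y = 73 and x − y = 19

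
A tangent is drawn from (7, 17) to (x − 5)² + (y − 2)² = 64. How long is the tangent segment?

With centre O = (5, 2), |OP|² = 229 and r² = 64.
The tangent meets the radius at right angles, so tangent² = |PO|² − r² = 229 − 64 = 165.

√165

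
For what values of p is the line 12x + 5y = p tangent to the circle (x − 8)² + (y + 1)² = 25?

p = 26 or p = 156

For a tangent, require d(centre, line) = r = 5.
|12·8 + 5·(−1) − p| / √169 = 5
|p − (91)| = 5·13, so p = 156 or p = 26.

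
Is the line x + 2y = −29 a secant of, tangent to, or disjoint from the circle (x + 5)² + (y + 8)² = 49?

secant

Centre (−5, −8), r² = 49. Distance² from centre to line = (8)²/5 = 64/5.
Since d² < r², the line cuts the circle twice.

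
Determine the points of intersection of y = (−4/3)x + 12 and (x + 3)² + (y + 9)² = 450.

Express y = (36 − 4x)/3 and substitute into the circle:
25x² − 450x = 0  ⟹  x² − 18x = 0
x = 18 or x = 0, giving (18, −12) and (0, 12).

(0, 12) and (18, −12)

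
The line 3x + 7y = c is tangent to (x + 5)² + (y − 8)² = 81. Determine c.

For a tangent, require d(centre, line) = r = 9.
|3·(−5) + 7·8 − c| / √58 = 9
|c − (41)| = 9√58.

c = 41 ± 9√58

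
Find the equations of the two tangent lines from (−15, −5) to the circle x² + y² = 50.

x + 7y = −50 and x − y = −10

A line y − (−5) = m(x − (−15)) is tangent when its distance from (0, 0) is 5√2:
[m·(15) − (5)]² = 50(m² + 1)
7m² − 6m − 1 = 0, so m = −1/7 or m = 1.
Through (−15, −5) these give x + 7y = −50 and x − y = −10.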